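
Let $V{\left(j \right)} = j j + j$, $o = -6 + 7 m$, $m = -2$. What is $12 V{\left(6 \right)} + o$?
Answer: $484$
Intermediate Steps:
$o = -20$ ($o = -6 + 7 \left(-2\right) = -6 - 14 = -20$)
$V{\left(j \right)} = j + j^{2}$ ($V{\left(j \right)} = j^{2} + j = j + j^{2}$)
$12 V{\left(6 \right)} + o = 12 \cdot 6 \left(1 + 6\right) - 20 = 12 \cdot 6 \cdot 7 - 20 = 12 \cdot 42 - 20 = 504 - 20 = 484$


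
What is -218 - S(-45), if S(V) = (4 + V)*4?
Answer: -54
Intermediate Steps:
S(V) = 16 + 4*V
-218 - S(-45) = -218 - (16 + 4*(-45)) = -218 - (16 - 180) = -218 - 1*(-164) = -218 + 164 = -54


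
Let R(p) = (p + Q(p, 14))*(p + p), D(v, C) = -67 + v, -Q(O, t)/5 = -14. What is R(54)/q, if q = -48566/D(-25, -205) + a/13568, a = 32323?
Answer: 154783744/6128863 ≈ 25.255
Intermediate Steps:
Q(O, t) = 70 (Q(O, t) = -5*(-14) = 70)
R(p) = 2*p*(70 + p) (R(p) = (p + 70)*(p + p) = (70 + p)*(2*p) = 2*p*(70 + p))
q = 165479301/312064 (q = -48566/(-67 - 25) + 32323/13568 = -48566/(-92) + 32323*(1/13568) = -48566*(-1/92) + 32323/13568 = 24283/46 + 32323/13568 = 165479301/312064 ≈ 530.27)
R(54)/q = (2*54*(70 + 54))/(165479301/312064) = (2*54*124)*(312064/165479301) = 13392*(312064/165479301) = 154783744/6128863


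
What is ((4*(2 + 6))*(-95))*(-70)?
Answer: 212800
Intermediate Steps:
((4*(2 + 6))*(-95))*(-70) = ((4*8)*(-95))*(-70) = (32*(-95))*(-70) = -3040*(-70) = 212800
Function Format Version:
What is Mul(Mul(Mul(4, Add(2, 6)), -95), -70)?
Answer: 212800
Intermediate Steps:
Mul(Mul(Mul(4, Add(2, 6)), -95), -70) = Mul(Mul(Mul(4, 8), -95), -70) = Mul(Mul(32, -95), -70) = Mul(-3040, -70) = 212800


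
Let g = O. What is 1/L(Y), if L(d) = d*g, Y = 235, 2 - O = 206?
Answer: -1/47940 ≈ -2.0859e-5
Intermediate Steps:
O = -204 (O = 2 - 1*206 = 2 - 206 = -204)
g = -204
L(d) = -204*d (L(d) = d*(-204) = -204*d)
1/L(Y) = 1/(-204*235) = 1/(-47940) = -1/47940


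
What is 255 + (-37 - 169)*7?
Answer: -1187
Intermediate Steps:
255 + (-37 - 169)*7 = 255 - 206*7 = 255 - 1442 = -1187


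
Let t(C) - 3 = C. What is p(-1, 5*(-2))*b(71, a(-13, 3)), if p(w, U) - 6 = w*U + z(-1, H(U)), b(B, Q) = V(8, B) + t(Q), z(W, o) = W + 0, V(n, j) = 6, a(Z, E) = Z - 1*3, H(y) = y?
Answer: -105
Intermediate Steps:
t(C) = 3 + C
a(Z, E) = -3 + Z (a(Z, E) = Z - 3 = -3 + Z)
z(W, o) = W
b(B, Q) = 9 + Q (b(B, Q) = 6 + (3 + Q) = 9 + Q)
p(w, U) = 5 + U*w (p(w, U) = 6 + (w*U - 1) = 6 + (U*w - 1) = 6 + (-1 + U*w) = 5 + U*w)
p(-1, 5*(-2))*b(71, a(-13, 3)) = (5 + (5*(-2))*(-1))*(9 + (-3 - 13)) = (5 - 10*(-1))*(9 - 16) = (5 + 10)*(-7) = 15*(-7) = -105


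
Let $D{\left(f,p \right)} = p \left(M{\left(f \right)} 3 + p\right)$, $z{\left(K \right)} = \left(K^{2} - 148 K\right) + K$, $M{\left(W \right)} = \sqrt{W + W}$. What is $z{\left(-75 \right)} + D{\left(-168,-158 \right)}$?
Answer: $41614 - 1896 i \sqrt{21} \approx 41614.0 - 8688.6 i$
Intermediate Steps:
$M{\left(W \right)} = \sqrt{2} \sqrt{W}$ ($M{\left(W \right)} = \sqrt{2 W} = \sqrt{2} \sqrt{W}$)
$z{\left(K \right)} = K^{2} - 147 K$
$D{\left(f,p \right)} = p \left(p + 3 \sqrt{2} \sqrt{f}\right)$ ($D{\left(f,p \right)} = p \left(\sqrt{2} \sqrt{f} 3 + p\right) = p \left(3 \sqrt{2} \sqrt{f} + p\right) = p \left(p + 3 \sqrt{2} \sqrt{f}\right)$)
$z{\left(-75 \right)} + D{\left(-168,-158 \right)} = - 75 \left(-147 - 75\right) - 158 \left(-158 + 3 \sqrt{2} \sqrt{-168}\right) = \left(-75\right) \left(-222\right) - 158 \left(-158 + 3 \sqrt{2} \cdot 2 i \sqrt{42}\right) = 16650 - 158 \left(-158 + 12 i \sqrt{21}\right) = 16650 + \left(24964 - 1896 i \sqrt{21}\right) = 41614 - 1896 i \sqrt{21}$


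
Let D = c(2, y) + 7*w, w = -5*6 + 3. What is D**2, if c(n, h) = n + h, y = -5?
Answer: 36864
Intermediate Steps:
w = -27 (w = -30 + 3 = -27)
c(n, h) = h + n
D = -192 (D = (-5 + 2) + 7*(-27) = -3 - 189 = -192)
D**2 = (-192)**2 = 36864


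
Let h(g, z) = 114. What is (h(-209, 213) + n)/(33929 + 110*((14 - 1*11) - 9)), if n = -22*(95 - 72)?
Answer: -392/33269 ≈ -0.011783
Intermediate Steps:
n = -506 (n = -22*23 = -506)
(h(-209, 213) + n)/(33929 + 110*((14 - 1*11) - 9)) = (114 - 506)/(33929 + 110*((14 - 1*11) - 9)) = -392/(33929 + 110*((14 - 11) - 9)) = -392/(33929 + 110*(3 - 9)) = -392/(33929 + 110*(-6)) = -392/(33929 - 660) = -392/33269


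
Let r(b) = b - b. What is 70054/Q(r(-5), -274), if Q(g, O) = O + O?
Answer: -35027/274 ≈ -127.84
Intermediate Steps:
r(b) = 0
Q(g, O) = 2*O
70054/Q(r(-5), -274) = 70054/((2*(-274))) = 70054/(-548) = 70054*(-1/548) = -35027/274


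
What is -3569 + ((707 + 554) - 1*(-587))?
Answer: -1721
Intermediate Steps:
-3569 + ((707 + 554) - 1*(-587)) = -3569 + (1261 + 587) = -3569 + 1848 = -1721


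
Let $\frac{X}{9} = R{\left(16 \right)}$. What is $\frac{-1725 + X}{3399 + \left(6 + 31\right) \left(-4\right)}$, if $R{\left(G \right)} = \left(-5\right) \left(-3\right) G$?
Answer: $\frac{435}{3251} \approx 0.13381$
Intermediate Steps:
$R{\left(G \right)} = 15 G$
$X = 2160$ ($X = 9 \cdot 15 \cdot 16 = 9 \cdot 240 = 2160$)
$\frac{-1725 + X}{3399 + \left(6 + 31\right) \left(-4\right)} = \frac{-1725 + 2160}{3399 + \left(6 + 31\right) \left(-4\right)} = \frac{435}{3399 + 37 \left(-4\right)} = \frac{435}{3399 - 148} = \frac{435}{3251}$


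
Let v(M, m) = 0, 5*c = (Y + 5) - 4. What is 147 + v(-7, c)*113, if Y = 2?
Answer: 147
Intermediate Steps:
c = ⅗ (c = ((2 + 5) - 4)/5 = (7 - 4)/5 = (⅕)*3 = ⅗ ≈ 0.60000)
147 + v(-7, c)*113 = 147 + 0*113 = 147 + 0 = 147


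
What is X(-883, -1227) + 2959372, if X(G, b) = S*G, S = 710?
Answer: 2332442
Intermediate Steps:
X(G, b) = 710*G
X(-883, -1227) + 2959372 = 710*(-883) + 2959372 = -626930 + 2959372 = 2332442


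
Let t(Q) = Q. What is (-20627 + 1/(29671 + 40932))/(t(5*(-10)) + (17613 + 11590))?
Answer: -1456328080/2058289259 ≈ -0.70754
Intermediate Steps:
(-20627 + 1/(29671 + 40932))/(t(5*(-10)) + (17613 + 11590)) = (-20627 + 1/(29671 + 40932))/(5*(-10) + (17613 + 11590)) = (-20627 + 1/70603)/(-50 + 29203) = (-20627 + 1/70603)/29153 = -1456328080/70603*1/29153 = -1456328080/2058289259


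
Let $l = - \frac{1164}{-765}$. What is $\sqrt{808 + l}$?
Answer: $\frac{2 \sqrt{13159785}}{255} \approx 28.452$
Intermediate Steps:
$l = \frac{388}{255}$ ($l = \left(-1164\right) \left(- \frac{1}{765}\right) = \frac{388}{255} \approx 1.5216$)
$\sqrt{808 + l} = \sqrt{808 + \frac{388}{255}} = \sqrt{\frac{206428}{255}} = \frac{2 \sqrt{13159785}}{255}$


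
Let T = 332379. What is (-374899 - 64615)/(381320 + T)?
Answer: -439514/713699 ≈ -0.61583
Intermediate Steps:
(-374899 - 64615)/(381320 + T) = (-374899 - 64615)/(381320 + 332379) = -439514/713699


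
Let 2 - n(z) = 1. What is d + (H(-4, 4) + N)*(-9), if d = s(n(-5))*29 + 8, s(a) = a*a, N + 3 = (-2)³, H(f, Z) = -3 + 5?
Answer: 118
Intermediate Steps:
H(f, Z) = 2
n(z) = 1 (n(z) = 2 - 1*1 = 2 - 1 = 1)
N = -11 (N = -3 + (-2)³ = -3 - 8 = -11)
s(a) = a²
d = 37 (d = 1²*29 + 8 = 1*29 + 8 = 29 + 8 = 37)
d + (H(-4, 4) + N)*(-9) = 37 + (2 - 11)*(-9) = 37 - 9*(-9) = 37 + 81 = 118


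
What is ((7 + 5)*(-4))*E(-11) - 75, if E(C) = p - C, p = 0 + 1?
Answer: -651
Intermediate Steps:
p = 1
E(C) = 1 - C
((7 + 5)*(-4))*E(-11) - 75 = ((7 + 5)*(-4))*(1 - 1*(-11)) - 75 = (12*(-4))*(1 + 11) - 75 = -48*12 - 75 = -576 - 75 = -651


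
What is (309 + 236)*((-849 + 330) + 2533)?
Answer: 1097630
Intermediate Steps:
(309 + 236)*((-849 + 330) + 2533) = 545*(-519 + 2533) = 545*2014 = 1097630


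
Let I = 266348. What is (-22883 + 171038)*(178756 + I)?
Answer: 65944383120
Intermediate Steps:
(-22883 + 171038)*(178756 + I) = (-22883 + 171038)*(178756 + 266348) = 148155*445104 = 65944383120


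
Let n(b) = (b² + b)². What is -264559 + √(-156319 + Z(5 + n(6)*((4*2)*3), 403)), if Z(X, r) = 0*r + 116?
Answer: -264559 + I*√156203 ≈ -2.6456e+5 + 395.23*I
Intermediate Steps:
n(b) = (b + b²)²
Z(X, r) = 116 (Z(X, r) = 0 + 116 = 116)
-264559 + √(-156319 + Z(5 + n(6)*((4*2)*3), 403)) = -264559 + √(-156319 + 116) = -264559 + √(-156203) = -264559 + I*√156203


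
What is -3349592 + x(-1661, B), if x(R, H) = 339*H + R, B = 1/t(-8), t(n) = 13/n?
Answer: -43569001/13 ≈ -3.3515e+6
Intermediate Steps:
B = -8/13 (B = 1/(13/(-8)) = 1/(13*(-⅛)) = 1/(-13/8) = -8/13 ≈ -0.61539)
x(R, H) = R + 339*H
-3349592 + x(-1661, B) = -3349592 + (-1661 + 339*(-8/13)) = -3349592 + (-1661 - 2712/13) = -3349592 - 24305/13 = -43569001/13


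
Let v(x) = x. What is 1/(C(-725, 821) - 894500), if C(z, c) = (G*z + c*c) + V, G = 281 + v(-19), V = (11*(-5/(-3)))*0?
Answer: -1/410409 ≈ -2.4366e-6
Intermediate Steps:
V = 0 (V = (11*(-5*(-⅓)))*0 = (11*(5/3))*0 = (55/3)*0 = 0)
G = 262 (G = 281 - 19 = 262)
C(z, c) = c² + 262*z (C(z, c) = (262*z + c*c) + 0 = (262*z + c²) + 0 = (c² + 262*z) + 0 = c² + 262*z)
1/(C(-725, 821) - 894500) = 1/((821² + 262*(-725)) - 894500) = 1/((674041 - 189950) - 894500) = 1/(484091 - 894500) = 1/(-410409) = -1/410409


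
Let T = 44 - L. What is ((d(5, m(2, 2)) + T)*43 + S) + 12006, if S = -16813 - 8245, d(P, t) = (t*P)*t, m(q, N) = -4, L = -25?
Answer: -6645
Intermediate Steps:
d(P, t) = P*t² (d(P, t) = (P*t)*t = P*t²)
T = 69 (T = 44 - 1*(-25) = 44 + 25 = 69)
S = -25058
((d(5, m(2, 2)) + T)*43 + S) + 12006 = ((5*(-4)² + 69)*43 - 25058) + 12006 = ((5*16 + 69)*43 - 25058) + 12006 = ((80 + 69)*43 - 25058) + 12006 = (149*43 - 25058) + 12006 = (6407 - 25058) + 12006 = -18651 + 12006 = -6645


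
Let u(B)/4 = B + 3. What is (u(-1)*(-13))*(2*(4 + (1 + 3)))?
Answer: -1664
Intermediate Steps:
u(B) = 12 + 4*B (u(B) = 4*(B + 3) = 4*(3 + B) = 12 + 4*B)
(u(-1)*(-13))*(2*(4 + (1 + 3))) = ((12 + 4*(-1))*(-13))*(2*(4 + (1 + 3))) = ((12 - 4)*(-13))*(2*(4 + 4)) = (8*(-13))*(2*8) = -104*16 = -1664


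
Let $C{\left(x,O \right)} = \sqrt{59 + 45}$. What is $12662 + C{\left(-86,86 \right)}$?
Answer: $12662 + 2 \sqrt{26} \approx 12672.0$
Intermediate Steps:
$C{\left(x,O \right)} = 2 \sqrt{26}$ ($C{\left(x,O \right)} = \sqrt{104} = 2 \sqrt{26}$)
$12662 + C{\left(-86,86 \right)} = 12662 + 2 \sqrt{26}$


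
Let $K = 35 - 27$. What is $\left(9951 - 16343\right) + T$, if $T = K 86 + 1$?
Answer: $-5703$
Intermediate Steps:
$K = 8$
$T = 689$ ($T = 8 \cdot 86 + 1 = 688 + 1 = 689$)
$\left(9951 - 16343\right) + T = \left(9951 - 16343\right) + 689 = -6392 + 689 = -5703$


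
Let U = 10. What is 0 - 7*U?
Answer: -70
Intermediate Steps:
0 - 7*U = 0 - 7*10 = 0 - 70 = -70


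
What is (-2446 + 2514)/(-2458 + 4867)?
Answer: 68/2409 ≈ 0.028227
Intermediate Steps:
(-2446 + 2514)/(-2458 + 4867) = 68/2409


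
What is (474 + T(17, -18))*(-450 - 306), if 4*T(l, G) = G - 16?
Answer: -351918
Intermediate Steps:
T(l, G) = -4 + G/4 (T(l, G) = (G - 16)/4 = (-16 + G)/4 = -4 + G/4)
(474 + T(17, -18))*(-450 - 306) = (474 + (-4 + (¼)*(-18)))*(-450 - 306) = (474 + (-4 - 9/2))*(-756) = (474 - 17/2)*(-756) = (931/2)*(-756) = -351918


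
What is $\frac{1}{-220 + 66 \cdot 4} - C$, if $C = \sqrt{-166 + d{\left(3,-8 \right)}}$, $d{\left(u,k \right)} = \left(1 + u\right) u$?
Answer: $\frac{1}{44} - i \sqrt{154} \approx 0.022727 - 12.41 i$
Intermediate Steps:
$d{\left(u,k \right)} = u \left(1 + u\right)$
$C = i \sqrt{154}$ ($C = \sqrt{-166 + 3 \left(1 + 3\right)} = \sqrt{-166 + 3 \cdot 4} = \sqrt{-166 + 12} = \sqrt{-154} = i \sqrt{154} \approx 12.41 i$)
$\frac{1}{-220 + 66 \cdot 4} - C = \frac{1}{-220 + 66 \cdot 4} - i \sqrt{154} = \frac{1}{-220 + 264} - i \sqrt{154} = \frac{1}{44} - i \sqrt{154}$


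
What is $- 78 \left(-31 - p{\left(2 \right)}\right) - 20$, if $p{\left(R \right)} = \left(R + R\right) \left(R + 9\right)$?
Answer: $5830$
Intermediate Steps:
$p{\left(R \right)} = 2 R \left(9 + R\right)$
$- 78 \left(-31 - p{\left(2 \right)}\right) - 20 = - 78 \left(-31 - 2 \cdot 2 \left(9 + 2\right)\right) - 20 = - 78 \left(-31 - 2 \cdot 2 \cdot 11\right) - 20 = - 78 \left(-31 - 44\right) - 20 = \left(-78\right) \left(-75\right) - 20 = 5850 - 20 = 5830$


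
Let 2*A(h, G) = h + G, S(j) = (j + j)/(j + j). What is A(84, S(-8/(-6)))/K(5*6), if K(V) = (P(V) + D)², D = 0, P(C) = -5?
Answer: 17/10 ≈ 1.7000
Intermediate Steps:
S(j) = 1 (S(j) = (2*j)/((2*j)) = (2*j)*(1/(2*j)) = 1)
K(V) = 25 (K(V) = (-5 + 0)² = (-5)² = 25)
A(h, G) = G/2 + h/2 (A(h, G) = (h + G)/2 = (G + h)/2 = G/2 + h/2)
A(84, S(-8/(-6)))/K(5*6) = ((½)*1 + (½)*84)/25 = (½ + 42)*(1/25) = (85/2)*(1/25) = 17/10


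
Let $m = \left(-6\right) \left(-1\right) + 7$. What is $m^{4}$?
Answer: $28561$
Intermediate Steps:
$m = 13$ ($m = 6 + 7 = 13$)
$m^{4} = 13^{4} = 28561$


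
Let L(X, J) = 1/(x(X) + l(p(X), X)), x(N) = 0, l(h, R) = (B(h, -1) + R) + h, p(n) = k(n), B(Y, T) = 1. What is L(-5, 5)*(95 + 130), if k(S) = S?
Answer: -25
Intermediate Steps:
p(n) = n
l(h, R) = 1 + R + h (l(h, R) = (1 + R) + h = 1 + R + h)
L(X, J) = 1/(1 + 2*X) (L(X, J) = 1/(0 + (1 + X + X)) = 1/(0 + (1 + 2*X)) = 1/(1 + 2*X))
L(-5, 5)*(95 + 130) = (95 + 130)/(1 + 2*(-5)) = 225/(1 - 10) = 225/(-9) = -1/9*225 = -25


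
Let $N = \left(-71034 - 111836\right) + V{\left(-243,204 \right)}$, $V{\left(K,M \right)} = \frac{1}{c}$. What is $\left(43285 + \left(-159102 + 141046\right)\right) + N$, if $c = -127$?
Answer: $- \frac{20020408}{127} \approx -1.5764 \cdot 10^{5}$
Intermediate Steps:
$V{\left(K,M \right)} = - \frac{1}{127}$ ($V{\left(K,M \right)} = \frac{1}{-127} = - \frac{1}{127}$)
$N = - \frac{23224491}{127}$ ($N = \left(-71034 - 111836\right) - \frac{1}{127} = -182870 - \frac{1}{127} = - \frac{23224491}{127} \approx -1.8287 \cdot 10^{5}$)
$\left(43285 + \left(-159102 + 141046\right)\right) + N = \left(43285 + \left(-159102 + 141046\right)\right) - \frac{23224491}{127} = \left(43285 - 18056\right) - \frac{23224491}{127} = 25229 - \frac{23224491}{127} = - \frac{20020408}{127}$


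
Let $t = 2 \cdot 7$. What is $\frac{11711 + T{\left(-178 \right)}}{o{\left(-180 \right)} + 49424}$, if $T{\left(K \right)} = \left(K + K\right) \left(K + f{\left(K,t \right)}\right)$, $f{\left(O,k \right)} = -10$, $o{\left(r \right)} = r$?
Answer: $\frac{78639}{49244} \approx 1.5969$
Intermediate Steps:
$t = 14$
$T{\left(K \right)} = 2 K \left(-10 + K\right)$ ($T{\left(K \right)} = \left(K + K\right) \left(K - 10\right) = 2 K \left(-10 + K\right)$)
$\frac{11711 + T{\left(-178 \right)}}{o{\left(-180 \right)} + 49424} = \frac{11711 + 2 \left(-178\right) \left(-10 - 178\right)}{-180 + 49424} = \frac{11711 + 2 \left(-178\right) \left(-188\right)}{49244} = \left(11711 + 66928\right) \frac{1}{49244} = 78639 \cdot \frac{1}{49244} = \frac{78639}{49244}$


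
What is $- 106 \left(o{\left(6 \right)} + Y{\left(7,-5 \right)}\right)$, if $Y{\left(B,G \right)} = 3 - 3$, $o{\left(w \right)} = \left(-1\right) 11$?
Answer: $1166$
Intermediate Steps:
$o{\left(w \right)} = -11$
$Y{\left(B,G \right)} = 0$
$- 106 \left(o{\left(6 \right)} + Y{\left(7,-5 \right)}\right) = - 106 \left(-11 + 0\right) = \left(-106\right) \left(-11\right) = 1166$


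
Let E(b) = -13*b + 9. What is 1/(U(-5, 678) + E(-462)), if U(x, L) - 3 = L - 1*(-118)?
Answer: 1/6814 ≈ 0.00014676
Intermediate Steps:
U(x, L) = 121 + L (U(x, L) = 3 + (L - 1*(-118)) = 3 + (L + 118) = 3 + (118 + L) = 121 + L)
E(b) = 9 - 13*b
1/(U(-5, 678) + E(-462)) = 1/((121 + 678) + (9 - 13*(-462))) = 1/(799 + (9 + 6006)) = 1/(799 + 6015) = 1/6814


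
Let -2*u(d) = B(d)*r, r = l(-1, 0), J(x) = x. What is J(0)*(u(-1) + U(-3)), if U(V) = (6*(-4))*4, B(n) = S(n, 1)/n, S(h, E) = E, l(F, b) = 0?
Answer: 0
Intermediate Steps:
r = 0
B(n) = 1/n
u(d) = 0 (u(d) = -0/(2*d) = -1/2*0 = 0)
U(V) = -96 (U(V) = -24*4 = -96)
J(0)*(u(-1) + U(-3)) = 0*(0 - 96) = 0*(-96) = 0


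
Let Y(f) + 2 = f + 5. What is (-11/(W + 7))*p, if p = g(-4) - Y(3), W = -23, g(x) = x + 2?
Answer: -11/2 ≈ -5.5000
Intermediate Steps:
g(x) = 2 + x
Y(f) = 3 + f (Y(f) = -2 + (f + 5) = -2 + (5 + f) = 3 + f)
p = -8 (p = (2 - 4) - (3 + 3) = -2 - 1*6 = -2 - 6 = -8)
(-11/(W + 7))*p = (-11/(-23 + 7))*(-8) = (-11/(-16))*(-8) = -1/16*(-11)*(-8) = (11/16)*(-8) = -11/2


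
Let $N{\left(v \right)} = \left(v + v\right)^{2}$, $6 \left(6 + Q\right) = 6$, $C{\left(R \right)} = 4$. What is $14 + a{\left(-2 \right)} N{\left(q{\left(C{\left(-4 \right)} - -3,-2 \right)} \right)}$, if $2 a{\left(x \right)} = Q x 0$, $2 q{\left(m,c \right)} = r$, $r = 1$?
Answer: $14$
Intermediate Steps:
$Q = -5$ ($Q = -6 + \frac{1}{6} \cdot 6 = -6 + 1 = -5$)
$q{\left(m,c \right)} = \frac{1}{2}$ ($q{\left(m,c \right)} = \frac{1}{2} \cdot 1 = \frac{1}{2}$)
$a{\left(x \right)} = 0$ ($a{\left(x \right)} = \frac{- 5 x 0}{2} = \frac{1}{2} \cdot 0 = 0$)
$N{\left(v \right)} = 4 v^{2}$ ($N{\left(v \right)} = \left(2 v\right)^{2} = 4 v^{2}$)
$14 + a{\left(-2 \right)} N{\left(q{\left(C{\left(-4 \right)} - -3,-2 \right)} \right)} = 14 + 0 \cdot \frac{4}{4} = 14 + 0 \cdot 4 \cdot \frac{1}{4} = 14 + 0 \cdot 1 = 14 + 0 = 14$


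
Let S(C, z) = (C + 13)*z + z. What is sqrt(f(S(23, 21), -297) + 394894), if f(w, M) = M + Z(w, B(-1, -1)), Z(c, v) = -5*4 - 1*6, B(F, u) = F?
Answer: sqrt(394571) ≈ 628.15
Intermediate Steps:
S(C, z) = z + z*(13 + C) (S(C, z) = (13 + C)*z + z = z*(13 + C) + z = z + z*(13 + C))
Z(c, v) = -26 (Z(c, v) = -20 - 6 = -26)
f(w, M) = -26 + M (f(w, M) = M - 26 = -26 + M)
sqrt(f(S(23, 21), -297) + 394894) = sqrt((-26 - 297) + 394894) = sqrt(-323 + 394894) = sqrt(394571)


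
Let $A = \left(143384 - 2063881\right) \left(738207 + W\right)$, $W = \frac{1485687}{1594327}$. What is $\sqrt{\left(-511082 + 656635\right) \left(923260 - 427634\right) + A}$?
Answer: $\frac{i \sqrt{69802386008474069428118}}{227761} \approx 1.16 \cdot 10^{6} i$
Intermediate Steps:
$W = \frac{212241}{227761}$ ($W = 1485687 \cdot \frac{1}{1594327} = \frac{212241}{227761} \approx 0.93186$)
$A = - \frac{322902718478013696}{227761}$ ($A = \left(143384 - 2063881\right) \left(738207 + \frac{212241}{227761}\right) = \left(-1920497\right) \frac{168134976768}{227761} = - \frac{322902718478013696}{227761} \approx -1.4177 \cdot 10^{12}$)
$\sqrt{\left(-511082 + 656635\right) \left(923260 - 427634\right) + A} = \sqrt{\left(-511082 + 656635\right) \left(923260 - 427634\right) - \frac{322902718478013696}{227761}} = \sqrt{145553 \cdot 495626 - \frac{322902718478013696}{227761}} = \sqrt{72139851178 - \frac{322902718478013696}{227761}} = \sqrt{- \frac{306472073833861238}{227761}} = \frac{i \sqrt{69802386008474069428118}}{227761}$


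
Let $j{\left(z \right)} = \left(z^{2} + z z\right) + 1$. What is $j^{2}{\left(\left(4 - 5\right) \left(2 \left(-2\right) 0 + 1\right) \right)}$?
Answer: $9$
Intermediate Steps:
$j{\left(z \right)} = 1 + 2 z^{2}$ ($j{\left(z \right)} = \left(z^{2} + z^{2}\right) + 1 = 2 z^{2} + 1 = 1 + 2 z^{2}$)
$j^{2}{\left(\left(4 - 5\right) \left(2 \left(-2\right) 0 + 1\right) \right)} = \left(1 + 2 \left(\left(4 - 5\right) \left(2 \left(-2\right) 0 + 1\right)\right)^{2}\right)^{2} = \left(1 + 2 \left(\left(4 - 5\right) \left(\left(-4\right) 0 + 1\right)\right)^{2}\right)^{2} = \left(1 + 2 \left(- (0 + 1)\right)^{2}\right)^{2} = \left(1 + 2 \left(\left(-1\right) 1\right)^{2}\right)^{2} = \left(1 + 2 \left(-1\right)^{2}\right)^{2} = \left(1 + 2 \cdot 1\right)^{2} = \left(1 + 2\right)^{2} = 3^{2} = 9$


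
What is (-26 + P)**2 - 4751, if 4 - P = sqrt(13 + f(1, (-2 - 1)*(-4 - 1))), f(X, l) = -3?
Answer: -4257 + 44*sqrt(10) ≈ -4117.9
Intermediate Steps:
P = 4 - sqrt(10) (P = 4 - sqrt(13 - 3) = 4 - sqrt(10) ≈ 0.83772)
(-26 + P)**2 - 4751 = (-26 + (4 - sqrt(10)))**2 - 4751 = (-22 - sqrt(10))**2 - 4751 = -4751 + (-22 - sqrt(10))**2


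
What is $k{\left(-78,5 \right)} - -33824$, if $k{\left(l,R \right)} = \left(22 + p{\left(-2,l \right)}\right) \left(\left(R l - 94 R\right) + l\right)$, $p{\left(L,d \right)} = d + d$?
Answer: $159516$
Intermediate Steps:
$p{\left(L,d \right)} = 2 d$
$k{\left(l,R \right)} = \left(22 + 2 l\right) \left(l - 94 R + R l\right)$ ($k{\left(l,R \right)} = \left(22 + 2 l\right) \left(\left(R l - 94 R\right) + l\right) = \left(22 + 2 l\right) \left(\left(- 94 R + R l\right) + l\right) = \left(22 + 2 l\right) \left(l - 94 R + R l\right)$)
$k{\left(-78,5 \right)} - -33824 = \left(\left(-2068\right) 5 + 2 \left(-78\right)^{2} + 22 \left(-78\right) - 830 \left(-78\right) + 2 \cdot 5 \left(-78\right)^{2}\right) - -33824 = \left(-10340 + 2 \cdot 6084 - 1716 + 64740 + 2 \cdot 5 \cdot 6084\right) + 33824 = \left(-10340 + 12168 - 1716 + 64740 + 60840\right) + 33824 = 125692 + 33824 = 159516$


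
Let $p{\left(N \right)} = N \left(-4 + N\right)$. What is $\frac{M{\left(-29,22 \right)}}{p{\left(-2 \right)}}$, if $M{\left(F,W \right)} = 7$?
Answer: $\frac{7}{12} \approx 0.58333$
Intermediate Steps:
$\frac{M{\left(-29,22 \right)}}{p{\left(-2 \right)}} = \frac{7}{\left(-2\right) \left(-4 - 2\right)} = \frac{7}{\left(-2\right) \left(-6\right)} = \frac{7}{12}$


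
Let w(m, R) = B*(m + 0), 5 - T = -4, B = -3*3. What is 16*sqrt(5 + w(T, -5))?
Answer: 32*I*sqrt(19) ≈ 139.48*I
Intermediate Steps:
B = -9
T = 9 (T = 5 - 1*(-4) = 5 + 4 = 9)
w(m, R) = -9*m (w(m, R) = -9*(m + 0) = -9*m)
16*sqrt(5 + w(T, -5)) = 16*sqrt(5 - 9*9) = 16*sqrt(5 - 81) = 16*sqrt(-76) = 16*(2*I*sqrt(19)) = 32*I*sqrt(19)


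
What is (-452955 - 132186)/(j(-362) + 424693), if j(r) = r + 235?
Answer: -195047/141522 ≈ -1.3782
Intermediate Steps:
j(r) = 235 + r
(-452955 - 132186)/(j(-362) + 424693) = (-452955 - 132186)/((235 - 362) + 424693) = -585141/(-127 + 424693) = -585141/424566 = -585141*1/424566 = -195047/141522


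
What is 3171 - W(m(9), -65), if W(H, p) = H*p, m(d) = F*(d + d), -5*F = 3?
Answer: 2469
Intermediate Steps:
F = -⅗ (F = -⅕*3 = -⅗ ≈ -0.60000)
m(d) = -6*d/5 (m(d) = -3*(d + d)/5 = -6*d/5)
3171 - W(m(9), -65) = 3171 - (-6/5*9)*(-65) = 3171 - (-54)*(-65)/5 = 3171 - 1*702 = 3171 - 702 = 2469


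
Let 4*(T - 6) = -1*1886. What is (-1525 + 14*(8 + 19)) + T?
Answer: -3225/2 ≈ -1612.5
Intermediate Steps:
T = -931/2 (T = 6 + (-1*1886)/4 = 6 + (¼)*(-1886) = 6 - 943/2 = -931/2 ≈ -465.50)
(-1525 + 14*(8 + 19)) + T = (-1525 + 14*(8 + 19)) - 931/2 = (-1525 + 14*27) - 931/2 = (-1525 + 378) - 931/2 = -1147 - 931/2 = -3225/2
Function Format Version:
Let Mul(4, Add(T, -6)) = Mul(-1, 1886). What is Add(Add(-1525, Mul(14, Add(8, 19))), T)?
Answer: Rational(-3225, 2) ≈ -1612.5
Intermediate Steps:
T = Rational(-931, 2) (T = Add(6, Mul(Rational(1, 4), Mul(-1, 1886))) = Add(6, Mul(Rational(1, 4), -1886)) = Add(6, Rational(-943, 2)) = Rational(-931, 2) ≈ -465.50)
Add(Add(-1525, Mul(14, Add(8, 19))), T) = Add(Add(-1525, Mul(14, Add(8, 19))), Rational(-931, 2)) = Add(Add(-1525, Mul(14, 27)), Rational(-931, 2)) = Add(Add(-1525, 378), Rational(-931, 2)) = Add(-1147, Rational(-931, 2)) = Rational(-3225, 2)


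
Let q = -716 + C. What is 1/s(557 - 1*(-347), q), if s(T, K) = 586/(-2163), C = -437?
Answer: -2163/586 ≈ -3.6911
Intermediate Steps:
q = -1153 (q = -716 - 437 = -1153)
s(T, K) = -586/2163 (s(T, K) = 586*(-1/2163) = -586/2163)
1/s(557 - 1*(-347), q) = 1/(-586/2163) = -2163/586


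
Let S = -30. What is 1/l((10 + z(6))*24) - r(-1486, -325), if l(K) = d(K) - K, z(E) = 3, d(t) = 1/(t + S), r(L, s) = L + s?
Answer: 159336931/87983 ≈ 1811.0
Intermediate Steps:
d(t) = 1/(-30 + t) (d(t) = 1/(t - 30) = 1/(-30 + t))
l(K) = 1/(-30 + K) - K
1/l((10 + z(6))*24) - r(-1486, -325) = 1/((1 - (10 + 3)*24*(-30 + (10 + 3)*24))/(-30 + (10 + 3)*24)) - (-1486 - 325) = 1/((1 - 13*24*(-30 + 13*24))/(-30 + 13*24)) - 1*(-1811) = 1/((1 - 1*312*(-30 + 312))/(-30 + 312)) + 1811 = 1/((1 - 1*312*282)/282) + 1811 = 1/((1 - 87984)/282) + 1811 = 1/((1/282)*(-87983)) + 1811 = 1/(-87983/282) + 1811 = -282/87983 + 1811 = 159336931/87983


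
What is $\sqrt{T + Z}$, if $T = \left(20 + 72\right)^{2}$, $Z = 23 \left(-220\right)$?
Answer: $2 \sqrt{851} \approx 58.344$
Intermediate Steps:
$Z = -5060$
$T = 8464$ ($T = 92^{2} = 8464$)
$\sqrt{T + Z} = \sqrt{8464 - 5060} = \sqrt{3404} = 2 \sqrt{851}$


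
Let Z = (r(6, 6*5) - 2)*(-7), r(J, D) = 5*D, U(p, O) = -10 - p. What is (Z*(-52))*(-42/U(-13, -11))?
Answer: -754208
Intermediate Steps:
Z = -1036 (Z = (5*(6*5) - 2)*(-7) = (5*30 - 2)*(-7) = (150 - 2)*(-7) = 148*(-7) = -1036)
(Z*(-52))*(-42/U(-13, -11)) = (-1036*(-52))*(-42/(-10 - 1*(-13))) = 53872*(-42/(-10 + 13)) = 53872*(-42/3) = 53872*(-42*⅓) = 53872*(-14) = -754208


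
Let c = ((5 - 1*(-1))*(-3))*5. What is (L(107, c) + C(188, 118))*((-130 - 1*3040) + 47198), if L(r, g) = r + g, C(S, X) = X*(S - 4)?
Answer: 956684412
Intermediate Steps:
C(S, X) = X*(-4 + S)
c = -90 (c = ((5 + 1)*(-3))*5 = (6*(-3))*5 = -18*5 = -90)
L(r, g) = g + r
(L(107, c) + C(188, 118))*((-130 - 1*3040) + 47198) = ((-90 + 107) + 118*(-4 + 188))*((-130 - 1*3040) + 47198) = (17 + 118*184)*((-130 - 3040) + 47198) = (17 + 21712)*(-3170 + 47198) = 21729*44028 = 956684412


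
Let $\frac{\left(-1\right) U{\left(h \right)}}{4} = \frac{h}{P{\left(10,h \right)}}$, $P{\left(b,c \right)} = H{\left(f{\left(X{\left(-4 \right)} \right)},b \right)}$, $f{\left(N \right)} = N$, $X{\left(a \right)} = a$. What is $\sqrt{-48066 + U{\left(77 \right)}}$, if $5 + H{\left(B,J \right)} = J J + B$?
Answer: $\frac{i \sqrt{8123726}}{13} \approx 219.25 i$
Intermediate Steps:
$H{\left(B,J \right)} = -5 + B + J^{2}$ ($H{\left(B,J \right)} = -5 + \left(J J + B\right) = -5 + \left(J^{2} + B\right) = -5 + \left(B + J^{2}\right) = -5 + B + J^{2}$)
$P{\left(b,c \right)} = -9 + b^{2}$ ($P{\left(b,c \right)} = -5 - 4 + b^{2} = -9 + b^{2}$)
$U{\left(h \right)} = - \frac{4 h}{91}$ ($U{\left(h \right)} = - 4 \frac{h}{-9 + 10^{2}} = - 4 \frac{h}{-9 + 100} = - 4 \frac{h}{91} = - \frac{4 h}{91}$)
$\sqrt{-48066 + U{\left(77 \right)}} = \sqrt{-48066 - \frac{44}{13}} = \sqrt{- \frac{624902}{13}} = \frac{i \sqrt{8123726}}{13}$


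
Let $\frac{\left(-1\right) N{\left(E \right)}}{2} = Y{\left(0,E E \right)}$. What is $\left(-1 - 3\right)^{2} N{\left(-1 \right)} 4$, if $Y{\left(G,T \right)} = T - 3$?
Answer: $256$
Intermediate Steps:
$Y{\left(G,T \right)} = -3 + T$
$N{\left(E \right)} = 6 - 2 E^{2}$ ($N{\left(E \right)} = - 2 \left(-3 + E E\right) = - 2 \left(-3 + E^{2}\right) = 6 - 2 E^{2}$)
$\left(-1 - 3\right)^{2} N{\left(-1 \right)} 4 = \left(-1 - 3\right)^{2} \left(6 - 2 \left(-1\right)^{2}\right) 4 = \left(-4\right)^{2} \left(6 - 2\right) 4 = 16 \left(6 - 2\right) 4 = 16 \cdot 4 \cdot 4 = 64 \cdot 4 = 256$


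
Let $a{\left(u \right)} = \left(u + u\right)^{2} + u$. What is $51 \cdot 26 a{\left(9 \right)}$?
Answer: $441558$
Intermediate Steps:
$a{\left(u \right)} = u + 4 u^{2}$ ($a{\left(u \right)} = \left(2 u\right)^{2} + u = 4 u^{2} + u = u + 4 u^{2}$)
$51 \cdot 26 a{\left(9 \right)} = 51 \cdot 26 \cdot 9 \left(1 + 4 \cdot 9\right) = 1326 \cdot 9 \left(1 + 36\right) = 1326 \cdot 9 \cdot 37 = 1326 \cdot 333 = 441558$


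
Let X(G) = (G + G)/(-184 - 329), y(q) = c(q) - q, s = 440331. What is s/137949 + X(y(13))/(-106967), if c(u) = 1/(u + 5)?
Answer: 10355464708352/3244209951591 ≈ 3.1920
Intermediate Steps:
c(u) = 1/(5 + u)
y(q) = 1/(5 + q) - q
X(G) = -2*G/513 (X(G) = (2*G)/(-513) = (2*G)*(-1/513) = -2*G/513)
s/137949 + X(y(13))/(-106967) = 440331/137949 - 2*(1 - 1*13*(5 + 13))/(513*(5 + 13))/(-106967) = 440331*(1/137949) - 2*(1 - 1*13*18)/(513*18)*(-1/106967) = 146777/45983 - (1 - 234)/4617*(-1/106967) = 146777/45983 - (-233)/4617*(-1/106967) = 146777/45983 - 2/513*(-233/18)*(-1/106967) = 146777/45983 + (233/4617)*(-1/106967) = 146777/45983 - 233/493866639 = 10355464708352/3244209951591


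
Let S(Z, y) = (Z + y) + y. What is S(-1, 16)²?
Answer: 961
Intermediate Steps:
S(Z, y) = Z + 2*y
S(-1, 16)² = (-1 + 2*16)² = (-1 + 32)² = 31² = 961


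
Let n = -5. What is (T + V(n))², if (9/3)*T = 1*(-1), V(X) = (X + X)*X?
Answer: 22201/9 ≈ 2466.8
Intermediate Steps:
V(X) = 2*X² (V(X) = (2*X)*X = 2*X²)
T = -⅓ (T = (1*(-1))/3 = (⅓)*(-1) = -⅓ ≈ -0.33333)
(T + V(n))² = (-⅓ + 2*(-5)²)² = (-⅓ + 2*25)² = (-⅓ + 50)² = (149/3)² = 22201/9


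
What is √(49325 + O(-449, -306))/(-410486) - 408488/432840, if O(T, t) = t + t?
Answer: -51061/54105 - √48713/410486 ≈ -0.94428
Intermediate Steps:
O(T, t) = 2*t
√(49325 + O(-449, -306))/(-410486) - 408488/432840 = √(49325 + 2*(-306))/(-410486) - 408488/432840 = √(49325 - 612)*(-1/410486) - 408488*1/432840 = √48713*(-1/410486) - 51061/54105 = -√48713/410486 - 51061/54105 = -51061/54105 - √48713/410486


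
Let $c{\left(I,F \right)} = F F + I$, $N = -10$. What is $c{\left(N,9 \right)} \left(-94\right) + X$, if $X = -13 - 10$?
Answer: $-6697$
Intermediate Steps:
$c{\left(I,F \right)} = I + F^{2}$ ($c{\left(I,F \right)} = F^{2} + I = I + F^{2}$)
$X = -23$ ($X = -13 - 10 = -23$)
$c{\left(N,9 \right)} \left(-94\right) + X = \left(-10 + 9^{2}\right) \left(-94\right) - 23 = \left(-10 + 81\right) \left(-94\right) - 23 = 71 \left(-94\right) - 23 = -6674 - 23 = -6697$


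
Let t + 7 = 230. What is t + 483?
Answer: 706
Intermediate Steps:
t = 223 (t = -7 + 230 = 223)
t + 483 = 223 + 483 = 706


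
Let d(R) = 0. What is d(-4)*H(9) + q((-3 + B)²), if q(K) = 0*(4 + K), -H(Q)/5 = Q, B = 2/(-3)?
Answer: 0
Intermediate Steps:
B = -⅔ (B = 2*(-⅓) = -⅔ ≈ -0.66667)
H(Q) = -5*Q
q(K) = 0
d(-4)*H(9) + q((-3 + B)²) = 0*(-5*9) + 0 = 0*(-45) + 0 = 0 + 0 = 0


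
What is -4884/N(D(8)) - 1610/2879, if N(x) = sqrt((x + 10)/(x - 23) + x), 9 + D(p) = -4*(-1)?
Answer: -1610/2879 + 9768*I*sqrt(1015)/145 ≈ -0.55922 + 2146.2*I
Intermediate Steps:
D(p) = -5 (D(p) = -9 - 4*(-1) = -9 + 4 = -5)
N(x) = sqrt(x + (10 + x)/(-23 + x)) (N(x) = sqrt((10 + x)/(-23 + x) + x) = sqrt(x + (10 + x)/(-23 + x)))
-4884/N(D(8)) - 1610/2879 = -4884*(-2*I*sqrt(7))/sqrt(10 - 5 - 5*(-23 - 5)) - 1610/2879 = -4884*(-2*I*sqrt(7))/sqrt(10 - 5 - 5*(-28)) - 1610*1/2879 = -4884*(-2*I*sqrt(7)/sqrt(10 - 5 + 140)) - 1610/2879 = -4884*(-2*I*sqrt(1015)/145) - 1610/2879 = -(-9768)*I*sqrt(1015)/145 - 1610/2879 = 9768*I*sqrt(1015)/145 - 1610/2879 = -1610/2879 + 9768*I*sqrt(1015)/145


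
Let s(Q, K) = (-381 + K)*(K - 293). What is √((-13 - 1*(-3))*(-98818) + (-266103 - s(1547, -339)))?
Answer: √267037 ≈ 516.76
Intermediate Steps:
s(Q, K) = (-381 + K)*(-293 + K)
√((-13 - 1*(-3))*(-98818) + (-266103 - s(1547, -339))) = √((-13 - 1*(-3))*(-98818) + (-266103 - (111633 + (-339)² - 674*(-339)))) = √((-13 + 3)*(-98818) + (-266103 - (111633 + 114921 + 228486))) = √(-10*(-98818) + (-266103 - 1*455040)) = √(988180 + (-266103 - 455040)) = √(988180 - 721143) = √267037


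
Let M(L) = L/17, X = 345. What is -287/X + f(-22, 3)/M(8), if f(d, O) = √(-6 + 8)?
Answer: -287/345 + 17*√2/8 ≈ 2.1733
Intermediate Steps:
M(L) = L/17 (M(L) = L*(1/17) = L/17)
f(d, O) = √2
-287/X + f(-22, 3)/M(8) = -287/345 + √2/(((1/17)*8)) = -287*1/345 + √2/(8/17) = -287/345 + √2*(17/8) = -287/345 + 17*√2/8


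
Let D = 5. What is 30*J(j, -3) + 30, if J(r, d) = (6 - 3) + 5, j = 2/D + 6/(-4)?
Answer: 270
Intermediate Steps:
j = -11/10 (j = 2/5 + 6/(-4) = 2*(⅕) + 6*(-¼) = ⅖ - 3/2 = -11/10 ≈ -1.1000)
J(r, d) = 8 (J(r, d) = 3 + 5 = 8)
30*J(j, -3) + 30 = 30*8 + 30 = 240 + 30 = 270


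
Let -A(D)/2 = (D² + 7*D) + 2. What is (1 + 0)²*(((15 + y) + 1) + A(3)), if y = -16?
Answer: -64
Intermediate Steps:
A(D) = -4 - 14*D - 2*D² (A(D) = -2*((D² + 7*D) + 2) = -2*(2 + D² + 7*D) = -4 - 14*D - 2*D²)
(1 + 0)²*(((15 + y) + 1) + A(3)) = (1 + 0)²*(((15 - 16) + 1) + (-4 - 14*3 - 2*3²)) = 1²*((-1 + 1) + (-4 - 42 - 2*9)) = 1*(0 + (-4 - 42 - 18)) = 1*(0 - 64) = 1*(-64) = -64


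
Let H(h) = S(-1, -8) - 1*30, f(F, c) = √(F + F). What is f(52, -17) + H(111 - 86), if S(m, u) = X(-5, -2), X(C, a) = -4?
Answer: -34 + 2*√26 ≈ -23.802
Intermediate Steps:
f(F, c) = √2*√F (f(F, c) = √(2*F) = √2*√F)
S(m, u) = -4
H(h) = -34 (H(h) = -4 - 1*30 = -4 - 30 = -34)
f(52, -17) + H(111 - 86) = √2*√52 - 34 = √2*(2*√13) - 34 = 2*√26 - 34 = -34 + 2*√26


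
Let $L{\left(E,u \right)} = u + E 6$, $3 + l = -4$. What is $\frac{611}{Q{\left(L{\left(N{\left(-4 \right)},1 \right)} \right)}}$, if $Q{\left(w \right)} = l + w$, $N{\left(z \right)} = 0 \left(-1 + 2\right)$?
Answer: $- \frac{611}{6} \approx -101.83$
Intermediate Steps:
$N{\left(z \right)} = 0$ ($N{\left(z \right)} = 0 \cdot 1 = 0$)
$l = -7$ ($l = -3 - 4 = -7$)
$L{\left(E,u \right)} = u + 6 E$
$Q{\left(w \right)} = -7 + w$
$\frac{611}{Q{\left(L{\left(N{\left(-4 \right)},1 \right)} \right)}} = \frac{611}{-7 + \left(1 + 6 \cdot 0\right)} = \frac{611}{-7 + \left(1 + 0\right)} = \frac{611}{-7 + 1} = \frac{611}{-6} = 611 \left(- \frac{1}{6}\right) = - \frac{611}{6}$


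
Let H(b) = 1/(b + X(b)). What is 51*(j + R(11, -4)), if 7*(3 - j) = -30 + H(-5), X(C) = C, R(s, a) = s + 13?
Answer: 15963/10 ≈ 1596.3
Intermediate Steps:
R(s, a) = 13 + s
H(b) = 1/(2*b) (H(b) = 1/(b + b) = 1/(2*b))
j = 73/10 (j = 3 - (-30 + (½)/(-5))/7 = 3 - (-30 + (½)*(-⅕))/7 = 3 - (-30 - ⅒)/7 = 3 - ⅐*(-301/10) = 3 + 43/10 = 73/10 ≈ 7.3000)
51*(j + R(11, -4)) = 51*(73/10 + (13 + 11)) = 51*(73/10 + 24) = 51*(313/10) = 15963/10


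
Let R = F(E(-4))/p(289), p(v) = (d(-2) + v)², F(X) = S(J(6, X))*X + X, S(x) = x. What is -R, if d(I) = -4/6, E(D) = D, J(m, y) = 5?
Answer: 216/748225 ≈ 0.00028868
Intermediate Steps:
d(I) = -⅔ (d(I) = -4*⅙ = -⅔)
F(X) = 6*X (F(X) = 5*X + X = 6*X)
p(v) = (-⅔ + v)²
R = -216/748225 (R = (6*(-4))/(((-2 + 3*289)²/9)) = -24*9/(-2 + 867)² = -24/((⅑)*865²) = -24/((⅑)*748225) = -24/748225/9 = -24*9/748225 = -216/748225 ≈ -0.00028868)
-R = -1*(-216/748225) = 216/748225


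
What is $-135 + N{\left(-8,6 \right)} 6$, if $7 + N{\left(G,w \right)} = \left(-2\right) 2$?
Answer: $-201$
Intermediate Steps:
$N{\left(G,w \right)} = -11$ ($N{\left(G,w \right)} = -7 - 4 = -11$)
$-135 + N{\left(-8,6 \right)} 6 = -135 - 66 = -201$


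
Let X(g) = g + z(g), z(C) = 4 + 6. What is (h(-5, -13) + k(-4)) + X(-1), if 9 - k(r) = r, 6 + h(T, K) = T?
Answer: 11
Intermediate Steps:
h(T, K) = -6 + T
z(C) = 10
k(r) = 9 - r
X(g) = 10 + g (X(g) = g + 10 = 10 + g)
(h(-5, -13) + k(-4)) + X(-1) = ((-6 - 5) + (9 - 1*(-4))) + (10 - 1) = (-11 + (9 + 4)) + 9 = (-11 + 13) + 9 = 2 + 9 = 11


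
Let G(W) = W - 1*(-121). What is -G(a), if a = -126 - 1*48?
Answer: 53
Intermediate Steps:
a = -174 (a = -126 - 48 = -174)
G(W) = 121 + W (G(W) = W + 121 = 121 + W)
-G(a) = -(121 - 174) = -1*(-53) = 53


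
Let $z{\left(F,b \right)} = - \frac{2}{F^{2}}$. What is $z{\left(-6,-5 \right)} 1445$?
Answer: $- \frac{1445}{18} \approx -80.278$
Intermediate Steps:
$z{\left(F,b \right)} = - \frac{2}{F^{2}}$
$z{\left(-6,-5 \right)} 1445 = - \frac{2}{36} \cdot 1445 = \left(-2\right) \frac{1}{36} \cdot 1445 = \left(- \frac{1}{18}\right) 1445 = - \frac{1445}{18}$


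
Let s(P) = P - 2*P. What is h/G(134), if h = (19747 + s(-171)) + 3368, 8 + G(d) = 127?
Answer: 23286/119 ≈ 195.68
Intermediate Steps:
s(P) = -P
G(d) = 119 (G(d) = -8 + 127 = 119)
h = 23286 (h = (19747 - 1*(-171)) + 3368 = (19747 + 171) + 3368 = 19918 + 3368 = 23286)
h/G(134) = 23286/119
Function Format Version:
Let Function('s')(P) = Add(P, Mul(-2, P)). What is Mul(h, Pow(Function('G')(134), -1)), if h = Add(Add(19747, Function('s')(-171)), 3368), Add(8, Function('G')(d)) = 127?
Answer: Rational(23286, 119) ≈ 195.68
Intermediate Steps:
Function('s')(P) = Mul(-1, P)
Function('G')(d) = 119 (Function('G')(d) = Add(-8, 127) = 119)
h = 23286 (h = Add(Add(19747, Mul(-1, -171)), 3368) = Add(Add(19747, 171), 3368) = Add(19918, 3368) = 23286)
Mul(h, Pow(Function('G')(134), -1)) = Mul(23286, Pow(119, -1)) = Mul(23286, Rational(1, 119)) = Rational(23286, 119)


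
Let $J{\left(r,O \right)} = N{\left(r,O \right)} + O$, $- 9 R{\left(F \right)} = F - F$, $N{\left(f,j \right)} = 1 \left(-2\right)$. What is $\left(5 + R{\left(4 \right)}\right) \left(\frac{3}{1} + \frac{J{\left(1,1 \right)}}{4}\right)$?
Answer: $\frac{55}{4} \approx 13.75$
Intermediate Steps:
$N{\left(f,j \right)} = -2$
$R{\left(F \right)} = 0$ ($R{\left(F \right)} = - \frac{F - F}{9} = \left(- \frac{1}{9}\right) 0 = 0$)
$J{\left(r,O \right)} = -2 + O$
$\left(5 + R{\left(4 \right)}\right) \left(\frac{3}{1} + \frac{J{\left(1,1 \right)}}{4}\right) = \left(5 + 0\right) \left(\frac{3}{1} + \frac{-2 + 1}{4}\right) = 5 \left(3 \cdot 1 - \frac{1}{4}\right) = 5 \left(3 - \frac{1}{4}\right) = 5 \cdot \frac{11}{4} = \frac{55}{4}$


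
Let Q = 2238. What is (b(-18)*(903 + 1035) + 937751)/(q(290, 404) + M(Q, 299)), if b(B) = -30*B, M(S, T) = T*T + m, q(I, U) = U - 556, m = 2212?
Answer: 1984271/91461 ≈ 21.695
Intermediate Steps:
q(I, U) = -556 + U
M(S, T) = 2212 + T**2 (M(S, T) = T*T + 2212 = T**2 + 2212 = 2212 + T**2)
(b(-18)*(903 + 1035) + 937751)/(q(290, 404) + M(Q, 299)) = ((-30*(-18))*(903 + 1035) + 937751)/((-556 + 404) + (2212 + 299**2)) = (540*1938 + 937751)/(-152 + (2212 + 89401)) = (1046520 + 937751)/(-152 + 91613) = 1984271/91461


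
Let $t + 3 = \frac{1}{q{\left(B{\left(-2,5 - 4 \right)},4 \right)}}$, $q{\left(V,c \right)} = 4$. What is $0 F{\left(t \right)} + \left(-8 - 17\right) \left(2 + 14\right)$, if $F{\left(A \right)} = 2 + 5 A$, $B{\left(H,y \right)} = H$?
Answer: $-400$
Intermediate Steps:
$t = - \frac{11}{4}$ ($t = -3 + \frac{1}{4} = - \frac{11}{4} \approx -2.75$)
$0 F{\left(t \right)} + \left(-8 - 17\right) \left(2 + 14\right) = 0 \left(2 + 5 \left(- \frac{11}{4}\right)\right) + \left(-8 - 17\right) \left(2 + 14\right) = 0 \left(2 - \frac{55}{4}\right) - 400 = 0 \left(- \frac{47}{4}\right) - 400 = 0 - 400 = -400$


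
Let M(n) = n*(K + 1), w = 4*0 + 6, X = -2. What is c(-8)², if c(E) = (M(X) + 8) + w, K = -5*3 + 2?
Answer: 1444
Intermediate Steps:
w = 6 (w = 0 + 6 = 6)
K = -13 (K = -15 + 2 = -13)
M(n) = -12*n (M(n) = n*(-13 + 1) = n*(-12) = -12*n)
c(E) = 38 (c(E) = (-12*(-2) + 8) + 6 = (24 + 8) + 6 = 32 + 6 = 38)
c(-8)² = 38² = 1444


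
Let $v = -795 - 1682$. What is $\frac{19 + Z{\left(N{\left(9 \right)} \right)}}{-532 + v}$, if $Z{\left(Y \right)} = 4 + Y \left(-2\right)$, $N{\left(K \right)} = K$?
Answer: $- \frac{5}{3009} \approx -0.0016617$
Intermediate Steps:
$Z{\left(Y \right)} = 4 - 2 Y$
$v = -2477$ ($v = -795 - 1682 = -2477$)
$\frac{19 + Z{\left(N{\left(9 \right)} \right)}}{-532 + v} = \frac{19 + \left(4 - 18\right)}{-532 - 2477} = \frac{19 + \left(4 - 18\right)}{-3009} = \left(19 - 14\right) \left(- \frac{1}{3009}\right) = 5 \left(- \frac{1}{3009}\right) = - \frac{5}{3009}$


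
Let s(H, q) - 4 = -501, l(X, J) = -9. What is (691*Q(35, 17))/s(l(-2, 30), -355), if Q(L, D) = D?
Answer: -11747/497 ≈ -23.636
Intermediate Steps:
s(H, q) = -497 (s(H, q) = 4 - 501 = -497)
(691*Q(35, 17))/s(l(-2, 30), -355) = (691*17)/(-497) = 11747*(-1/497) = -11747/497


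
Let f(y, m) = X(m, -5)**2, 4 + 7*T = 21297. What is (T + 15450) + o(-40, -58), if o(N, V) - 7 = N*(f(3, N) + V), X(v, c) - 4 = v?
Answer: -217148/7 ≈ -31021.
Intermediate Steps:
T = 21293/7 (T = -4/7 + (1/7)*21297 = -4/7 + 21297/7 = 21293/7 ≈ 3041.9)
X(v, c) = 4 + v
f(y, m) = (4 + m)**2
o(N, V) = 7 + N*(V + (4 + N)**2) (o(N, V) = 7 + N*((4 + N)**2 + V) = 7 + N*(V + (4 + N)**2))
(T + 15450) + o(-40, -58) = (21293/7 + 15450) + (7 - 40*(-58) - 40*(4 - 40)**2) = 129443/7 + (7 + 2320 - 40*(-36)**2) = 129443/7 + (7 + 2320 - 40*1296) = 129443/7 + (7 + 2320 - 51840) = 129443/7 - 49513 = -217148/7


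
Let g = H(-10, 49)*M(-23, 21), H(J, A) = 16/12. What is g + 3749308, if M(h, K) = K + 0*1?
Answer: 3749336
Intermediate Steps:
H(J, A) = 4/3 (H(J, A) = 16*(1/12) = 4/3)
M(h, K) = K (M(h, K) = K + 0 = K)
g = 28 (g = (4/3)*21 = 28)
g + 3749308 = 28 + 3749308 = 3749336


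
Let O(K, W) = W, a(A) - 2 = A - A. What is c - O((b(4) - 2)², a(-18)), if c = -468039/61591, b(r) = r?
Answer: -591221/61591 ≈ -9.5992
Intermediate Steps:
a(A) = 2 (a(A) = 2 + (A - A) = 2 + 0 = 2)
c = -468039/61591 (c = -468039*1/61591 = -468039/61591 ≈ -7.5991)
c - O((b(4) - 2)², a(-18)) = -468039/61591 - 1*2 = -468039/61591 - 2 = -591221/61591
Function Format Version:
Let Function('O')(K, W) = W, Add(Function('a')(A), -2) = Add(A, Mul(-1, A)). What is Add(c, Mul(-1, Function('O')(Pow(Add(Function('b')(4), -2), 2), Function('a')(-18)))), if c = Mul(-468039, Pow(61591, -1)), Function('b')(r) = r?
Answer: Rational(-591221, 61591) ≈ -9.5992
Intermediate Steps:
Function('a')(A) = 2 (Function('a')(A) = Add(2, Add(A, Mul(-1, A))) = Add(2, 0) = 2)
c = Rational(-468039, 61591) (c = Mul(-468039, Rational(1, 61591)) = Rational(-468039, 61591) ≈ -7.5991)
Add(c, Mul(-1, Function('O')(Pow(Add(Function('b')(4), -2), 2), Function('a')(-18)))) = Add(Rational(-468039, 61591), Mul(-1, 2)) = Add(Rational(-468039, 61591), -2) = Rational(-591221, 61591)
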